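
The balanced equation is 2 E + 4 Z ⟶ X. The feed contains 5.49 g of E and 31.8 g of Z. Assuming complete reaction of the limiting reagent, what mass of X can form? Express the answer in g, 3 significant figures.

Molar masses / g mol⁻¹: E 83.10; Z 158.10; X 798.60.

n(E) = 5.490 / 83.10 = 0.06606 mol
n(Z) = 31.80 / 158.10 = 0.2011 mol
n/ν → E: 0.03303, Z: 0.05028; E is limiting.
n(X) = (1/2) × 0.06606 = 0.03303 mol
mass = 0.03303 × 798.60 = 26.38 g

26.4 g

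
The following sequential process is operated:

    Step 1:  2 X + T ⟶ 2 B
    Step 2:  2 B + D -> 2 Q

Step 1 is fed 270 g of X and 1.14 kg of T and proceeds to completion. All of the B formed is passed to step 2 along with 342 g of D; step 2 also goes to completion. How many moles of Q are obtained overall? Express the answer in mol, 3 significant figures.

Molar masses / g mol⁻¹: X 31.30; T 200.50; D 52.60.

8.63 mol

Step 1:
n(X) = 270.0 / 31.30 = 8.626 mol
n(T) = 1.140×1000 / 200.50 = 5.686 mol
n/ν → X: 4.313, T: 5.686; X is limiting.
n(B) produced = (2/2) × 8.626 = 8.626 mol
Step 2:
n(B) available = 8.626 mol
n(D) = 342.0 / 52.60 = 6.502 mol
n/ν → B: 4.313, D: 6.502; B is limiting.
n(Q) = (2/2) × 8.626 = 8.626 mol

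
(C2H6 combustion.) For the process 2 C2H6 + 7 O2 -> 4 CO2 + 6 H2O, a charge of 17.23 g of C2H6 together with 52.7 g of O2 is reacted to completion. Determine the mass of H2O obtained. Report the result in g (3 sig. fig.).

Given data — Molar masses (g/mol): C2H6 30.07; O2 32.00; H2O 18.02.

n(C2H6) = 17.23 / 30.07 = 0.5730 mol
n(O2) = 52.70 / 32.00 = 1.647 mol
n/ν for C2H6 = 0.5730/2 = 0.2865
n/ν for O2 = 1.647/7 = 0.2353
Smallest n/ν is O2 → limiting reagent.
n(H2O) = (6/7) × 1.647 = 1.412 mol
mass = 1.412 × 18.02 = 25.44 g

25.4 g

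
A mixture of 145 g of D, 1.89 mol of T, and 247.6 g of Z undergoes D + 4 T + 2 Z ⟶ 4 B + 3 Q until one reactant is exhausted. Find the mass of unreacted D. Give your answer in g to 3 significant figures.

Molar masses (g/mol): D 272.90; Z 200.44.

16.1 g

n(D) = 145.0 / 272.90 = 0.5313 mol
n(T) = 1.890 mol
n(Z) = 247.6 / 200.44 = 1.235 mol
n/ν for D = 0.5313/1 = 0.5313
n/ν for T = 1.890/4 = 0.4725
n/ν for Z = 1.235/2 = 0.6175
Smallest n/ν is T → limiting reagent.
D consumed = (1/4) × 1.890 = 0.4725 mol
D remaining = 0.5313 − 0.4725 = 0.05880 mol
mass = 0.05880 × 272.90 = 16.05 g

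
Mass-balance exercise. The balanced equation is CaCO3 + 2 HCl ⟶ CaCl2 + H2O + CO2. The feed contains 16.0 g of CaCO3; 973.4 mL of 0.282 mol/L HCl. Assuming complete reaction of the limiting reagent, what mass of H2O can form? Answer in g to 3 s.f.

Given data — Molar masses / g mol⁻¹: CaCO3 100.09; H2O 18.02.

n(CaCO3) = 16.00 / 100.09 = 0.1599 mol
n(HCl) = 0.282 × 973.4/1000 = 0.2745 mol
n/ν → CaCO3: 0.1599, HCl: 0.1373; HCl is limiting.
n(H2O) = (1/2) × 0.2745 = 0.1373 mol
mass = 0.1373 × 18.02 = 2.474 g

2.47 g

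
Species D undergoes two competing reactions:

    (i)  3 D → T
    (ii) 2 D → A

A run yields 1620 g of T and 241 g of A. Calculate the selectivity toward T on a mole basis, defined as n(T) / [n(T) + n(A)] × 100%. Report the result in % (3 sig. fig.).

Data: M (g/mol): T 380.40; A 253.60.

81.8 %

n(T) = 1620 / 380.40 = 4.259 mol
n(A) = 241 / 253.60 = 0.9503 mol
selectivity = 4.259/(4.259+0.9503) × 100 = 81.76 %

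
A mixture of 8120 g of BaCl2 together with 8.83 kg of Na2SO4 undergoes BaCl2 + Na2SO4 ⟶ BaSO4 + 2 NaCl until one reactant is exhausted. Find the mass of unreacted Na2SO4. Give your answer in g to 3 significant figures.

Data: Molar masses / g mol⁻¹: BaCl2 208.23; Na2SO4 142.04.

n(BaCl2) = 8120 / 208.23 = 39.00 mol
n(Na2SO4) = 8.830×1000 / 142.04 = 62.17 mol
n/ν for BaCl2 = 39.00/1 = 39.00
n/ν for Na2SO4 = 62.17/1 = 62.17
Smallest n/ν is BaCl2 → limiting reagent.
Na2SO4 consumed = (1/1) × 39.00 = 39.00 mol
Na2SO4 remaining = 62.17 − 39.00 = 23.17 mol
mass = 23.17 × 142.04 = 3291 g

3290 g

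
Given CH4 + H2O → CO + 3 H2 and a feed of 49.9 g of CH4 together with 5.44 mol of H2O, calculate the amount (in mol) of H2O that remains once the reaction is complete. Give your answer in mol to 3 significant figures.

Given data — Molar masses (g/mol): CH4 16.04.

2.33 mol

n(CH4) = 49.90 / 16.04 = 3.111 mol
n(H2O) = 5.440 mol
n/ν for CH4 = 3.111/1 = 3.111
n/ν for H2O = 5.440/1 = 5.440
Smallest n/ν is CH4 → limiting reagent.
H2O consumed = (1/1) × 3.111 = 3.111 mol
H2O remaining = 5.440 − 3.111 = 2.329 mol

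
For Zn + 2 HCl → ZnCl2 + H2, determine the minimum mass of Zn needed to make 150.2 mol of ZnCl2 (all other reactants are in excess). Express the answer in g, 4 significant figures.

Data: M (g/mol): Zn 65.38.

9820 g

n(ZnCl2) = 150.2 mol
n(Zn) = (1/1) × 150.2 = 150.2 mol
mass = 150.2 × 65.38 = 9820 g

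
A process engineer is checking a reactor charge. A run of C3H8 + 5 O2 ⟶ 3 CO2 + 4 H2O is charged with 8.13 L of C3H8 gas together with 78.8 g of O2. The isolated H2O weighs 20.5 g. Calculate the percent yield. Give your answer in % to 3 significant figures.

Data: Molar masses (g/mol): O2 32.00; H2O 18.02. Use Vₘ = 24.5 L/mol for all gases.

n(C3H8) = 8.130 / 24.5 = 0.3318 mol
n(O2) = 78.80 / 32.00 = 2.463 mol
n/ν → C3H8: 0.3318, O2: 0.4926; C3H8 is limiting.
theoretical n(H2O) = (4/1) × 0.3318 = 1.327 mol → 23.91 g
% yield = 20.5 / 23.91 × 100 = 85.74 %

85.7 %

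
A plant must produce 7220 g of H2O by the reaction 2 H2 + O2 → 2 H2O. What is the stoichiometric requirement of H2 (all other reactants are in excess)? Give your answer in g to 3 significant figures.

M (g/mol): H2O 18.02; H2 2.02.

n(H2O) = 7220 / 18.02 = 400.7 mol
n(H2) = (2/2) × 400.7 = 400.7 mol
mass = 400.7 × 2.02 = 809.4 g

809 g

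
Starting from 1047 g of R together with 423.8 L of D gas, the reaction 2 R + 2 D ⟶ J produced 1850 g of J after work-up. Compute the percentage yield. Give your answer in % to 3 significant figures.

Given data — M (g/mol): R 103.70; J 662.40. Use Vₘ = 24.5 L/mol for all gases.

n(R) = 1047 / 103.70 = 10.10 mol
n(D) = 423.8 / 24.5 = 17.30 mol
n/ν for R = 10.10/2 = 5.050
n/ν for D = 17.30/2 = 8.650
Smallest n/ν is R → limiting reagent.
theoretical n(J) = (1/2) × 10.10 = 5.050 mol → 3345 g
% yield = 1850 / 3345 × 100 = 55.31 %

55.3 %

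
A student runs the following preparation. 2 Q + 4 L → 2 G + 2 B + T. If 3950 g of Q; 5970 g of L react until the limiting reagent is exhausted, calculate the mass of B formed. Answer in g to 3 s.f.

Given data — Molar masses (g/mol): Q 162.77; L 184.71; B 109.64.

1770 g

n(Q) = 3950 / 162.77 = 24.27 mol
n(L) = 5970 / 184.71 = 32.32 mol
n/ν for Q = 24.27/2 = 12.14
n/ν for L = 32.32/4 = 8.080
Smallest n/ν is L → limiting reagent.
n(B) = (2/4) × 32.32 = 16.16 mol
mass = 16.16 × 109.64 = 1772 g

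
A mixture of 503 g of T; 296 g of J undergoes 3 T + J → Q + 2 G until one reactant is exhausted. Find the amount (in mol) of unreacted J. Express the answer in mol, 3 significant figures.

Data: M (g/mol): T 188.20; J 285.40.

0.146 mol

n(T) = 503.0 / 188.20 = 2.673 mol
n(J) = 296.0 / 285.40 = 1.037 mol
n/ν for T = 2.673/3 = 0.8910
n/ν for J = 1.037/1 = 1.037
Smallest n/ν is T → limiting reagent.
J consumed = (1/3) × 2.673 = 0.8910 mol
J remaining = 1.037 − 0.8910 = 0.1460 mol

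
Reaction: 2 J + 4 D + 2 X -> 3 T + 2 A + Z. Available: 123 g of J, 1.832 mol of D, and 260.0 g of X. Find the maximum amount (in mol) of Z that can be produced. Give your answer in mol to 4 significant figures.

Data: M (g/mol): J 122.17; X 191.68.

0.4580 mol

n(J) = 123.0 / 122.17 = 1.007 mol
n(D) = 1.832 mol
n(X) = 260.0 / 191.68 = 1.356 mol
n/ν → J: 0.5035, D: 0.4580, X: 0.6780; D is limiting.
n(Z) = (1/4) × 1.832 = 0.4580 mol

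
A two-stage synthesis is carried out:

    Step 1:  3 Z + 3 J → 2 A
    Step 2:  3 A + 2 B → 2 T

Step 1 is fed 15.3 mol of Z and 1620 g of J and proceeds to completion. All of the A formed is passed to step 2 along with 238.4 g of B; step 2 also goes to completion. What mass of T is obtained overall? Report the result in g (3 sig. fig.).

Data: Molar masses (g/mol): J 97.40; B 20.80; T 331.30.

Step 1:
n(Z) = 15.30 mol
n(J) = 1620 / 97.40 = 16.63 mol
n/ν for Z = 15.30/3 = 5.100
n/ν for J = 16.63/3 = 5.543
Smallest n/ν is Z → limiting reagent.
n(A) produced = (2/3) × 15.30 = 10.20 mol
Step 2:
n(A) available = 10.20 mol
n(B) = 238.4 / 20.80 = 11.46 mol
n/ν for A = 10.20/3 = 3.400
n/ν for B = 11.46/2 = 5.730
Smallest n/ν is A → limiting reagent.
n(T) = (2/3) × 10.20 = 6.800 mol
mass = 6.800 × 331.30 = 2253 g

2250 g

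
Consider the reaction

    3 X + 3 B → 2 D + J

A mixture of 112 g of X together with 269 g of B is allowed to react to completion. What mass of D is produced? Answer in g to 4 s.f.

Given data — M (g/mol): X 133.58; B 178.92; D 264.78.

148.0 g

n(X) = 112.0 / 133.58 = 0.8384 mol
n(B) = 269.0 / 178.92 = 1.503 mol
n/ν for X = 0.8384/3 = 0.2795
n/ν for B = 1.503/3 = 0.5010
Smallest n/ν is X → limiting reagent.
n(D) = (2/3) × 0.8384 = 0.5589 mol
mass = 0.5589 × 264.78 = 148.0 g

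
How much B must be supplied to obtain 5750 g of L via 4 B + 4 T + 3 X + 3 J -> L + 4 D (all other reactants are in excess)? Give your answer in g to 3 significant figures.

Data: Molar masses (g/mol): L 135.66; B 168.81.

n(L) = 5750 / 135.66 = 42.39 mol
n(B) = (4/1) × 42.39 = 169.6 mol
mass = 169.6 × 168.81 = 28630 g

28600 g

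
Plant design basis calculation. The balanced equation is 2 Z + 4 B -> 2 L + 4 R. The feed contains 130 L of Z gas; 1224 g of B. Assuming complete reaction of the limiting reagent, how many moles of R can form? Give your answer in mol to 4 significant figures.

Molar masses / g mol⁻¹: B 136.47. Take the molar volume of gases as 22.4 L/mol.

8.969 mol

n(Z) = 130.0 / 22.4 = 5.804 mol
n(B) = 1224 / 136.47 = 8.969 mol
n/ν for Z = 5.804/2 = 2.902
n/ν for B = 8.969/4 = 2.242
Smallest n/ν is B → limiting reagent.
n(R) = (4/4) × 8.969 = 8.969 mol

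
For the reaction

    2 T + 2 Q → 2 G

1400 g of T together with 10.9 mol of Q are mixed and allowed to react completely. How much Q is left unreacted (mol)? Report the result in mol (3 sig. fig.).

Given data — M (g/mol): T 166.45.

n(T) = 1400 / 166.45 = 8.411 mol
n(Q) = 10.90 mol
n/ν → T: 4.206, Q: 5.450; T is limiting.
Q consumed = (2/2) × 8.411 = 8.411 mol
Q remaining = 10.90 − 8.411 = 2.489 mol

2.49 mol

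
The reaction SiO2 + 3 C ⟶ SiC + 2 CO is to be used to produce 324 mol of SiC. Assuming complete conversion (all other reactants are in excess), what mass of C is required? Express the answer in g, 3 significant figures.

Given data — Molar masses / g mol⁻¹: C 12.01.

11700 g

n(SiC) = 324.0 mol
n(C) = (3/1) × 324.0 = 972.0 mol
mass = 972.0 × 12.01 = 11670 g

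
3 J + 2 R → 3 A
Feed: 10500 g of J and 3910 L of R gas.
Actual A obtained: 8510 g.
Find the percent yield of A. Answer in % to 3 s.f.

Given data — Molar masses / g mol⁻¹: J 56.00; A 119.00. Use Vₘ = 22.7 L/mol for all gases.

n(J) = 10500 / 56.00 = 187.5 mol
n(R) = 3910 / 22.7 = 172.2 mol
n/ν → J: 62.50, R: 86.10; J is limiting.
theoretical n(A) = (3/3) × 187.5 = 187.5 mol → 22310 g
% yield = 8510 / 22310 × 100 = 38.14 %

38.1 %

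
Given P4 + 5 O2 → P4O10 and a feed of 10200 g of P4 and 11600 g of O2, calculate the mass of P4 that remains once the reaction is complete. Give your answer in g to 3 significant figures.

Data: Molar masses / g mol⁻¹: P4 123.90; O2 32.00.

n(P4) = 10200 / 123.90 = 82.32 mol
n(O2) = 11600 / 32.00 = 362.5 mol
n/ν for P4 = 82.32/1 = 82.32
n/ν for O2 = 362.5/5 = 72.50
Smallest n/ν is O2 → limiting reagent.
P4 consumed = (1/5) × 362.5 = 72.50 mol
P4 remaining = 82.32 − 72.50 = 9.820 mol
mass = 9.820 × 123.90 = 1217 g

1220 g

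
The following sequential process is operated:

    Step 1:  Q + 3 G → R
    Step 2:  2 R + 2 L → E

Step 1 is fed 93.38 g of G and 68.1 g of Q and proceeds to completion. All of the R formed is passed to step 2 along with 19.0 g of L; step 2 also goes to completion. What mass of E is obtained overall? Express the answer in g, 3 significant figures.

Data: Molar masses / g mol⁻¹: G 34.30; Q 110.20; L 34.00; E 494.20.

138 g

Step 1:
n(G) = 93.38 / 34.30 = 2.722 mol
n(Q) = 68.10 / 110.20 = 0.6180 mol
n/ν → G: 0.9073, Q: 0.6180; Q is limiting.
n(R) produced = (1/1) × 0.6180 = 0.6180 mol
Step 2:
n(R) available = 0.6180 mol
n(L) = 19.00 / 34.00 = 0.5588 mol
n/ν → R: 0.3090, L: 0.2794; L is limiting.
n(E) = (1/2) × 0.5588 = 0.2794 mol
mass = 0.2794 × 494.20 = 138.1 g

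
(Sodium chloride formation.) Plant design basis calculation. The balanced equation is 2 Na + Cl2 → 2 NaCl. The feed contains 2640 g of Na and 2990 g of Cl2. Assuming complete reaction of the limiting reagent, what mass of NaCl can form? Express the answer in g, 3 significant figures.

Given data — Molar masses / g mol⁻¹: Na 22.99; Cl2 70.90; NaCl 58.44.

4930 g

n(Na) = 2640 / 22.99 = 114.8 mol
n(Cl2) = 2990 / 70.90 = 42.17 mol
n/ν for Na = 114.8/2 = 57.40
n/ν for Cl2 = 42.17/1 = 42.17
Smallest n/ν is Cl2 → limiting reagent.
n(NaCl) = (2/1) × 42.17 = 84.34 mol
mass = 84.34 × 58.44 = 4929 g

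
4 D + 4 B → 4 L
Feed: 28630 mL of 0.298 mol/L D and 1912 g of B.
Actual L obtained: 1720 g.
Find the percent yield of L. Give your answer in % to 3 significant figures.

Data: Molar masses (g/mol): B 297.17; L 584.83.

n(D) = 0.298 × 28630/1000 = 8.532 mol
n(B) = 1912 / 297.17 = 6.434 mol
n/ν for D = 8.532/4 = 2.133
n/ν for B = 6.434/4 = 1.609
Smallest n/ν is B → limiting reagent.
theoretical n(L) = (4/4) × 6.434 = 6.434 mol → 3763 g
% yield = 1720 / 3763 × 100 = 45.71 %

45.7 %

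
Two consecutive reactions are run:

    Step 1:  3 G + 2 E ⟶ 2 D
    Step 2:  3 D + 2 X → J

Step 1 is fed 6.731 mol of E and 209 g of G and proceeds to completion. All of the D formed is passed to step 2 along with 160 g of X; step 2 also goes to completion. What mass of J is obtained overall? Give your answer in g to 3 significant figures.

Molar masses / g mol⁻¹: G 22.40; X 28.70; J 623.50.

Step 1:
n(E) = 6.731 mol
n(G) = 209.0 / 22.40 = 9.330 mol
n/ν for E = 6.731/2 = 3.366
n/ν for G = 9.330/3 = 3.110
Smallest n/ν is G → limiting reagent.
n(D) produced = (2/3) × 9.330 = 6.220 mol
Step 2:
n(D) available = 6.220 mol
n(X) = 160.0 / 28.70 = 5.575 mol
n/ν for D = 6.220/3 = 2.073
n/ν for X = 5.575/2 = 2.788
Smallest n/ν is D → limiting reagent.
n(J) = (1/3) × 6.220 = 2.073 mol
mass = 2.073 × 623.50 = 1293 g

1290 g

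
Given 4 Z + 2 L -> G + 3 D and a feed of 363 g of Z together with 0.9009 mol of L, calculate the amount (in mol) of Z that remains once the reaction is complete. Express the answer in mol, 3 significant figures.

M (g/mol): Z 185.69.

0.153 mol

n(Z) = 363.0 / 185.69 = 1.955 mol
n(L) = 0.9009 mol
n/ν for Z = 1.955/4 = 0.4888
n/ν for L = 0.9009/2 = 0.4505
Smallest n/ν is L → limiting reagent.
Z consumed = (4/2) × 0.9009 = 1.802 mol
Z remaining = 1.955 − 1.802 = 0.1530 mol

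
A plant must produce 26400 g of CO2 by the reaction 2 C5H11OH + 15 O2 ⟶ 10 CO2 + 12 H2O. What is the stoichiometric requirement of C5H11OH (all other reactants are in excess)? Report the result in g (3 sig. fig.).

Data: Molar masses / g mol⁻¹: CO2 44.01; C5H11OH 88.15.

n(CO2) = 26400 / 44.01 = 599.9 mol
n(C5H11OH) = (2/10) × 599.9 = 120.0 mol
mass = 120.0 × 88.15 = 10580 g

10600 g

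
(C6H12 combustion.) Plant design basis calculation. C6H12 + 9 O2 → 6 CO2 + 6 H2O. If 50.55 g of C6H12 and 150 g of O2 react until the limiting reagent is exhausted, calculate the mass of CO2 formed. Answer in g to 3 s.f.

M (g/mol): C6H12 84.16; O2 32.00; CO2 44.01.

138 g

n(C6H12) = 50.55 / 84.16 = 0.6006 mol
n(O2) = 150.0 / 32.00 = 4.688 mol
n/ν → C6H12: 0.6006, O2: 0.5209; O2 is limiting.
n(CO2) = (6/9) × 4.688 = 3.125 mol
mass = 3.125 × 44.01 = 137.5 g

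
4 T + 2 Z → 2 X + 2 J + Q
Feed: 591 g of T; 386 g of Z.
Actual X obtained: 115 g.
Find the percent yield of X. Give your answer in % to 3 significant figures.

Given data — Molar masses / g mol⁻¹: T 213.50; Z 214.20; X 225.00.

n(T) = 591.0 / 213.50 = 2.768 mol
n(Z) = 386.0 / 214.20 = 1.802 mol
n/ν for T = 2.768/4 = 0.6920
n/ν for Z = 1.802/2 = 0.9010
Smallest n/ν is T → limiting reagent.
theoretical n(X) = (2/4) × 2.768 = 1.384 mol → 311.4 g
% yield = 115 / 311.4 × 100 = 36.93 %

36.9 %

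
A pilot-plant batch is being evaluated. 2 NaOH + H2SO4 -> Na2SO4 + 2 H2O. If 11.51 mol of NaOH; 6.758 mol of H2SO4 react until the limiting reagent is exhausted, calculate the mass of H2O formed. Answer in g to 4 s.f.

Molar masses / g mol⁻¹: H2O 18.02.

n(NaOH) = 11.51 mol
n(H2SO4) = 6.758 mol
n/ν → NaOH: 5.755, H2SO4: 6.758; NaOH is limiting.
n(H2O) = (2/2) × 11.51 = 11.51 mol
mass = 11.51 × 18.02 = 207.4 g

207.4 g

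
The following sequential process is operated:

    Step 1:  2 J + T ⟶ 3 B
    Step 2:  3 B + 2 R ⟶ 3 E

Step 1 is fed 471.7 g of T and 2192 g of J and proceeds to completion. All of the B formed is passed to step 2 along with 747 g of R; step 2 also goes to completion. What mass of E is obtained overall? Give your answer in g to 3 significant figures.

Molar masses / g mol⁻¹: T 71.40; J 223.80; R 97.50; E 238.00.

Step 1:
n(T) = 471.7 / 71.40 = 6.606 mol
n(J) = 2192 / 223.80 = 9.794 mol
n/ν → T: 6.606, J: 4.897; J is limiting.
n(B) produced = (3/2) × 9.794 = 14.69 mol
Step 2:
n(B) available = 14.69 mol
n(R) = 747.0 / 97.50 = 7.662 mol
n/ν → B: 4.897, R: 3.831; R is limiting.
n(E) = (3/2) × 7.662 = 11.49 mol
mass = 11.49 × 238.00 = 2735 g

2740 g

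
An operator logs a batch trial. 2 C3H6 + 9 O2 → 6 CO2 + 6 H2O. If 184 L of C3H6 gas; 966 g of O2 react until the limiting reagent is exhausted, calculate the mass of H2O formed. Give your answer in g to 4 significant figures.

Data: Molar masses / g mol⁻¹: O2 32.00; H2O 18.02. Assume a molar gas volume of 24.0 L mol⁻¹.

362.7 g

n(C3H6) = 184.0 / 24.0 = 7.667 mol
n(O2) = 966.0 / 32.00 = 30.19 mol
n/ν for C3H6 = 7.667/2 = 3.834
n/ν for O2 = 30.19/9 = 3.354
Smallest n/ν is O2 → limiting reagent.
n(H2O) = (6/9) × 30.19 = 20.13 mol
mass = 20.13 × 18.02 = 362.7 g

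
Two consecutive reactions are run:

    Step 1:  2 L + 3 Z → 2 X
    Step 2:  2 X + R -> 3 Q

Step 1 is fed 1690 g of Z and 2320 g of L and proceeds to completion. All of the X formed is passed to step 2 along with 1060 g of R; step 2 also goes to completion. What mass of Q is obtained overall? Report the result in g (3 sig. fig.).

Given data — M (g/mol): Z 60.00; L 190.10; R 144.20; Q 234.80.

4300 g

Step 1:
n(Z) = 1690 / 60.00 = 28.17 mol
n(L) = 2320 / 190.10 = 12.20 mol
n/ν → Z: 9.390, L: 6.100; L is limiting.
n(X) produced = (2/2) × 12.20 = 12.20 mol
Step 2:
n(X) available = 12.20 mol
n(R) = 1060 / 144.20 = 7.351 mol
n/ν → X: 6.100, R: 7.351; X is limiting.
n(Q) = (3/2) × 12.20 = 18.30 mol
mass = 18.30 × 234.80 = 4297 g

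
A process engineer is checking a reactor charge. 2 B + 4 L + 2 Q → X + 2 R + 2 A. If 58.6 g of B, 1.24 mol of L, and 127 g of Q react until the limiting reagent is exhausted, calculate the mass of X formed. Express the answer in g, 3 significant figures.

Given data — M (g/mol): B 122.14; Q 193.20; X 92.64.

22.2 g

n(B) = 58.60 / 122.14 = 0.4798 mol
n(L) = 1.240 mol
n(Q) = 127.0 / 193.20 = 0.6573 mol
n/ν for B = 0.4798/2 = 0.2399
n/ν for L = 1.240/4 = 0.3100
n/ν for Q = 0.6573/2 = 0.3287
Smallest n/ν is B → limiting reagent.
n(X) = (1/2) × 0.4798 = 0.2399 mol
mass = 0.2399 × 92.64 = 22.22 g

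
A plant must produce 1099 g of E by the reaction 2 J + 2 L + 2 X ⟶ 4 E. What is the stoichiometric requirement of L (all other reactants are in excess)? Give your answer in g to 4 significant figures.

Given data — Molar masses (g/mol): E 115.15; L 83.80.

399.9 g

n(E) = 1099 / 115.15 = 9.544 mol
n(L) = (2/4) × 9.544 = 4.772 mol
mass = 4.772 × 83.80 = 399.9 g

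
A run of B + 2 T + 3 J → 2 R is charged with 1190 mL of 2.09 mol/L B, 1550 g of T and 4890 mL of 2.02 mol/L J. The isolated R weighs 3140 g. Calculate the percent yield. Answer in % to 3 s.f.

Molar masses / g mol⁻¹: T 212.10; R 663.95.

95.1 %

n(B) = 2.09 × 1190/1000 = 2.487 mol
n(T) = 1550 / 212.10 = 7.308 mol
n(J) = 2.02 × 4890/1000 = 9.878 mol
n/ν → B: 2.487, T: 3.654, J: 3.293; B is limiting.
theoretical n(R) = (2/1) × 2.487 = 4.974 mol → 3302 g
% yield = 3140 / 3302 × 100 = 95.09 %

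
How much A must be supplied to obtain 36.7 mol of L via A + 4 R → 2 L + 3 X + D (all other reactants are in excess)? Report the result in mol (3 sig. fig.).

18.4 mol

n(L) = 36.70 mol
n(A) = (1/2) × 36.70 = 18.35 mol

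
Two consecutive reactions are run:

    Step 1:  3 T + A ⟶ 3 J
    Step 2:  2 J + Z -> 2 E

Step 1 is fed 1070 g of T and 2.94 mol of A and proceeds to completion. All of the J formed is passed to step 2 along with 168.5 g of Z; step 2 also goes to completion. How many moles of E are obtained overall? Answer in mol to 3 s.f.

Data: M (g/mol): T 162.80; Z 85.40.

Step 1:
n(T) = 1070 / 162.80 = 6.572 mol
n(A) = 2.940 mol
n/ν for T = 6.572/3 = 2.191
n/ν for A = 2.940/1 = 2.940
Smallest n/ν is T → limiting reagent.
n(J) produced = (3/3) × 6.572 = 6.572 mol
Step 2:
n(J) available = 6.572 mol
n(Z) = 168.5 / 85.40 = 1.973 mol
n/ν for J = 6.572/2 = 3.286
n/ν for Z = 1.973/1 = 1.973
Smallest n/ν is Z → limiting reagent.
n(E) = (2/1) × 1.973 = 3.946 mol

3.95 mol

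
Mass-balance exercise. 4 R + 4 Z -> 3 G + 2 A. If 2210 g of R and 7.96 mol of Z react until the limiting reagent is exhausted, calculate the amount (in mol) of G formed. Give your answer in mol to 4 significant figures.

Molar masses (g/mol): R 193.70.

n(R) = 2210 / 193.70 = 11.41 mol
n(Z) = 7.960 mol
n/ν → R: 2.853, Z: 1.990; Z is limiting.
n(G) = (3/4) × 7.960 = 5.970 mol

5.970 mol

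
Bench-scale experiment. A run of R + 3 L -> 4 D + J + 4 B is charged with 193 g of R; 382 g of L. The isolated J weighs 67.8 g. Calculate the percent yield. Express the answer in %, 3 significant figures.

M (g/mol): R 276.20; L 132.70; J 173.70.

55.9 %

n(R) = 193.0 / 276.20 = 0.6988 mol
n(L) = 382.0 / 132.70 = 2.879 mol
n/ν for R = 0.6988/1 = 0.6988
n/ν for L = 2.879/3 = 0.9597
Smallest n/ν is R → limiting reagent.
theoretical n(J) = (1/1) × 0.6988 = 0.6988 mol → 121.4 g
% yield = 67.8 / 121.4 × 100 = 55.85 %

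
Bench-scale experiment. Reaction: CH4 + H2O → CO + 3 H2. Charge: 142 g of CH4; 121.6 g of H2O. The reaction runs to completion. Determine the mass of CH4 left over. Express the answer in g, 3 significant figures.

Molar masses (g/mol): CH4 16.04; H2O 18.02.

33.8 g

n(CH4) = 142.0 / 16.04 = 8.853 mol
n(H2O) = 121.6 / 18.02 = 6.748 mol
n/ν for CH4 = 8.853/1 = 8.853
n/ν for H2O = 6.748/1 = 6.748
Smallest n/ν is H2O → limiting reagent.
CH4 consumed = (1/1) × 6.748 = 6.748 mol
CH4 remaining = 8.853 − 6.748 = 2.105 mol
mass = 2.105 × 16.04 = 33.76 g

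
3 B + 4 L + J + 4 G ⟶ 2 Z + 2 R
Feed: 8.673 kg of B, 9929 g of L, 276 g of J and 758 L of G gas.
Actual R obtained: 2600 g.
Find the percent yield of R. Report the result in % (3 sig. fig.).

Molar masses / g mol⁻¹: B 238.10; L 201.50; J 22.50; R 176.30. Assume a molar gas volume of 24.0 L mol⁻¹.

n(B) = 8.673×1000 / 238.10 = 36.43 mol
n(L) = 9929 / 201.50 = 49.28 mol
n(J) = 276.0 / 22.50 = 12.27 mol
n(G) = 758.0 / 24.0 = 31.58 mol
n/ν for B = 36.43/3 = 12.14
n/ν for L = 49.28/4 = 12.32
n/ν for J = 12.27/1 = 12.27
n/ν for G = 31.58/4 = 7.895
Smallest n/ν is G → limiting reagent.
theoretical n(R) = (2/4) × 31.58 = 15.79 mol → 2784 g
% yield = 2600 / 2784 × 100 = 93.39 %

93.4 %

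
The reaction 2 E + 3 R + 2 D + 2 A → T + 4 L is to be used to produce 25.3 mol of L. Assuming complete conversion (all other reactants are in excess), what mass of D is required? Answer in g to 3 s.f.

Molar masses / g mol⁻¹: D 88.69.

n(L) = 25.30 mol
n(D) = (2/4) × 25.30 = 12.65 mol
mass = 12.65 × 88.69 = 1122 g

1120 g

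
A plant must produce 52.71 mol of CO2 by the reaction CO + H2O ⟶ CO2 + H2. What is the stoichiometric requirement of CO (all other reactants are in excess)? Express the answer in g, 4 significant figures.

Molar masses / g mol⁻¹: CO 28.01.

n(CO2) = 52.71 mol
n(CO) = (1/1) × 52.71 = 52.71 mol
mass = 52.71 × 28.01 = 1476 g

1476 g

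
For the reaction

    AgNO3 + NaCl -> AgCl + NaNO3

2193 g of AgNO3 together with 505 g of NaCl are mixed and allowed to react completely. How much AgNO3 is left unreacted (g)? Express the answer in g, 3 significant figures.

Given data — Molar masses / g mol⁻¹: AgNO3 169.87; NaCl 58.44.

725 g

n(AgNO3) = 2193 / 169.87 = 12.91 mol
n(NaCl) = 505.0 / 58.44 = 8.641 mol
n/ν → AgNO3: 12.91, NaCl: 8.641; NaCl is limiting.
AgNO3 consumed = (1/1) × 8.641 = 8.641 mol
AgNO3 remaining = 12.91 − 8.641 = 4.269 mol
mass = 4.269 × 169.87 = 725.2 g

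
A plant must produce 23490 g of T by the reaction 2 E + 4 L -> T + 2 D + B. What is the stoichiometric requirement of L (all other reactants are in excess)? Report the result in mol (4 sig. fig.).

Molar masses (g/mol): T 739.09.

n(T) = 23490 / 739.09 = 31.78 mol
n(L) = (4/1) × 31.78 = 127.1 mol

127.1 mol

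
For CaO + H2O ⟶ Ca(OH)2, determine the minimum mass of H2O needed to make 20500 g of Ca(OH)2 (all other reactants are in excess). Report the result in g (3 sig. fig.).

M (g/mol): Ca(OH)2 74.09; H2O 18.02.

n(Ca(OH)2) = 20500 / 74.09 = 276.7 mol
n(H2O) = (1/1) × 276.7 = 276.7 mol
mass = 276.7 × 18.02 = 4986 g

4990 g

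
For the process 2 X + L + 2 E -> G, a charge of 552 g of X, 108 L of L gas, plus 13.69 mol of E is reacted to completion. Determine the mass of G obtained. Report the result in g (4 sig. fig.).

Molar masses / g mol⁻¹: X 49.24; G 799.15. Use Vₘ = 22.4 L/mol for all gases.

3853 g

n(X) = 552.0 / 49.24 = 11.21 mol
n(L) = 108.0 / 22.4 = 4.821 mol
n(E) = 13.69 mol
n/ν for X = 11.21/2 = 5.605
n/ν for L = 4.821/1 = 4.821
n/ν for E = 13.69/2 = 6.845
Smallest n/ν is L → limiting reagent.
n(G) = (1/1) × 4.821 = 4.821 mol
mass = 4.821 × 799.15 = 3853 g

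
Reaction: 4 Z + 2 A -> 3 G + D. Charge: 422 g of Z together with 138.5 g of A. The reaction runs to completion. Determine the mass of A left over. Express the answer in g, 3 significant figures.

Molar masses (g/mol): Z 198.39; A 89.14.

43.7 g

n(Z) = 422.0 / 198.39 = 2.127 mol
n(A) = 138.5 / 89.14 = 1.554 mol
n/ν for Z = 2.127/4 = 0.5318
n/ν for A = 1.554/2 = 0.7770
Smallest n/ν is Z → limiting reagent.
A consumed = (2/4) × 2.127 = 1.064 mol
A remaining = 1.554 − 1.064 = 0.4900 mol
mass = 0.4900 × 89.14 = 43.68 g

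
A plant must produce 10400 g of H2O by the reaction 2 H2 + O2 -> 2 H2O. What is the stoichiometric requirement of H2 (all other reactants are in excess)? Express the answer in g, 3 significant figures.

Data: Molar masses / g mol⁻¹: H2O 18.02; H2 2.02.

1170 g

n(H2O) = 10400 / 18.02 = 577.1 mol
n(H2) = (2/2) × 577.1 = 577.1 mol
mass = 577.1 × 2.02 = 1166 g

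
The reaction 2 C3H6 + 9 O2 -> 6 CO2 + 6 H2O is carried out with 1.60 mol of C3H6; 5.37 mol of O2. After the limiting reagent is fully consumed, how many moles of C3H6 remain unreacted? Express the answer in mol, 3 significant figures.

0.407 mol

n(C3H6) = 1.600 mol
n(O2) = 5.370 mol
n/ν for C3H6 = 1.600/2 = 0.8000
n/ν for O2 = 5.370/9 = 0.5967
Smallest n/ν is O2 → limiting reagent.
C3H6 consumed = (2/9) × 5.370 = 1.193 mol
C3H6 remaining = 1.600 − 1.193 = 0.4070 mol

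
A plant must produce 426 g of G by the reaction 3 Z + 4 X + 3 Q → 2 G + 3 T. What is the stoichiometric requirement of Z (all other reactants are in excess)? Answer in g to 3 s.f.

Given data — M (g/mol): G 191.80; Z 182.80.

609 g

n(G) = 426 / 191.80 = 2.221 mol
n(Z) = (3/2) × 2.221 = 3.332 mol
mass = 3.332 × 182.80 = 609.1 g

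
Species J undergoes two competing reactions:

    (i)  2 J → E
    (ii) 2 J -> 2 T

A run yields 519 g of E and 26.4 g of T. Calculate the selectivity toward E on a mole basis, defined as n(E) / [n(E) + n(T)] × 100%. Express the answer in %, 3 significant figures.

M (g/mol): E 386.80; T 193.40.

n(E) = 519 / 386.80 = 1.342 mol
n(T) = 26.4 / 193.40 = 0.1365 mol
selectivity = 1.342/(1.342+0.1365) × 100 = 90.77 %

90.8 %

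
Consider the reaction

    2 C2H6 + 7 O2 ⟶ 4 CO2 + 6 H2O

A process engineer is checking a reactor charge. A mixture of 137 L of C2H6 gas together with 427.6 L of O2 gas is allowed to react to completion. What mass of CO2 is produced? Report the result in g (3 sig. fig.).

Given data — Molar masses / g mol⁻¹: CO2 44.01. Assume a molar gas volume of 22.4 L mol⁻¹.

480 g

n(C2H6) = 137.0 / 22.4 = 6.116 mol
n(O2) = 427.6 / 22.4 = 19.09 mol
n/ν for C2H6 = 6.116/2 = 3.058
n/ν for O2 = 19.09/7 = 2.727
Smallest n/ν is O2 → limiting reagent.
n(CO2) = (4/7) × 19.09 = 10.91 mol
mass = 10.91 × 44.01 = 480.1 g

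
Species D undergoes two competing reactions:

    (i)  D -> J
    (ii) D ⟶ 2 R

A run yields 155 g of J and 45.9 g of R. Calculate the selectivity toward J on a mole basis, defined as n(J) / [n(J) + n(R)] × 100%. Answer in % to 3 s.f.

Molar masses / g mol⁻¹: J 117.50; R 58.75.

n(J) = 155 / 117.50 = 1.319 mol
n(R) = 45.9 / 58.75 = 0.7813 mol
selectivity = 1.319/(1.319+0.7813) × 100 = 62.80 %

62.8 %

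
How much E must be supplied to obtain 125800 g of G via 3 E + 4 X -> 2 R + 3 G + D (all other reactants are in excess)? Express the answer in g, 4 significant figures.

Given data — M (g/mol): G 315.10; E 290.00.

115800 g

n(G) = 125800 / 315.10 = 399.2 mol
n(E) = (3/3) × 399.2 = 399.2 mol
mass = 399.2 × 290.00 = 115800 g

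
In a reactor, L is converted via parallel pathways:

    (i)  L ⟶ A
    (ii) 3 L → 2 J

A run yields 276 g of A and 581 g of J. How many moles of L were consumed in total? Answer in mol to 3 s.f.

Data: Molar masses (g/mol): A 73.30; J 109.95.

n(A) = 276 / 73.30 = 3.765 mol
n(J) = 581 / 109.95 = 5.284 mol
n(L) via (i) = (1/1)×3.765 = 3.765 mol
n(L) via (ii) = (3/2)×5.284 = 7.926 mol
total n(L) = 3.765 + 7.926 = 11.69 mol

11.7 mol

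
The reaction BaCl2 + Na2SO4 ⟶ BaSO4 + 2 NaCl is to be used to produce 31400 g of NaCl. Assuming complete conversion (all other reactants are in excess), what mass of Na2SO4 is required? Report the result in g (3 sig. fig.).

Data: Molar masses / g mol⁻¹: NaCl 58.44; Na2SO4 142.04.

38200 g

n(NaCl) = 31400 / 58.44 = 537.3 mol
n(Na2SO4) = (1/2) × 537.3 = 268.7 mol
mass = 268.7 × 142.04 = 38170 g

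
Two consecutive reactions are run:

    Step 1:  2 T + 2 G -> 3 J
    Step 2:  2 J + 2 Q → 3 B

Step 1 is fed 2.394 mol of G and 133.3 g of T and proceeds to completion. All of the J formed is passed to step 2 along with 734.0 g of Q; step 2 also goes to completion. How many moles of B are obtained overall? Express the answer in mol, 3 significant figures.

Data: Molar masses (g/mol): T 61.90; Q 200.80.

4.85 mol

Step 1:
n(G) = 2.394 mol
n(T) = 133.3 / 61.90 = 2.153 mol
n/ν for G = 2.394/2 = 1.197
n/ν for T = 2.153/2 = 1.077
Smallest n/ν is T → limiting reagent.
n(J) produced = (3/2) × 2.153 = 3.230 mol
Step 2:
n(J) available = 3.230 mol
n(Q) = 734.0 / 200.80 = 3.655 mol
n/ν for J = 3.230/2 = 1.615
n/ν for Q = 3.655/2 = 1.828
Smallest n/ν is J → limiting reagent.
n(B) = (3/2) × 3.230 = 4.845 mol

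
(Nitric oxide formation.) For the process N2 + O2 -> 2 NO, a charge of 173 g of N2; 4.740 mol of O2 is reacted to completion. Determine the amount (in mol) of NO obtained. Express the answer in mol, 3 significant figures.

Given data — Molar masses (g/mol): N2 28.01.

n(N2) = 173.0 / 28.01 = 6.176 mol
n(O2) = 4.740 mol
n/ν for N2 = 6.176/1 = 6.176
n/ν for O2 = 4.740/1 = 4.740
Smallest n/ν is O2 → limiting reagent.
n(NO) = (2/1) × 4.740 = 9.480 mol

9.48 mol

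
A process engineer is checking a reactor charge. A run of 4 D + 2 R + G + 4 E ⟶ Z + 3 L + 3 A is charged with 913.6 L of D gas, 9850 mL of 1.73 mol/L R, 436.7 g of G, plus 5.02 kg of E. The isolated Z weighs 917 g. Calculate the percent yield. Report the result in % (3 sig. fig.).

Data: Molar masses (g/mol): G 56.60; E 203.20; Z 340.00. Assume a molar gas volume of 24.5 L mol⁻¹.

n(D) = 913.6 / 24.5 = 37.29 mol
n(R) = 1.73 × 9850/1000 = 17.04 mol
n(G) = 436.7 / 56.60 = 7.716 mol
n(E) = 5.020×1000 / 203.20 = 24.70 mol
n/ν for D = 37.29/4 = 9.323
n/ν for R = 17.04/2 = 8.520
n/ν for G = 7.716/1 = 7.716
n/ν for E = 24.70/4 = 6.175
Smallest n/ν is E → limiting reagent.
theoretical n(Z) = (1/4) × 24.70 = 6.175 mol → 2100 g
% yield = 917 / 2100 × 100 = 43.67 %

43.7 %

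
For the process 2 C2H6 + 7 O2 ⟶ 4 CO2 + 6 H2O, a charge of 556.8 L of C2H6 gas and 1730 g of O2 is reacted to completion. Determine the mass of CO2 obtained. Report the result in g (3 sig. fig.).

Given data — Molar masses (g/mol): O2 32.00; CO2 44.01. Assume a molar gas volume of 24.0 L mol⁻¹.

1360 g

n(C2H6) = 556.8 / 24.0 = 23.20 mol
n(O2) = 1730 / 32.00 = 54.06 mol
n/ν → C2H6: 11.60, O2: 7.723; O2 is limiting.
n(CO2) = (4/7) × 54.06 = 30.89 mol
mass = 30.89 × 44.01 = 1359 g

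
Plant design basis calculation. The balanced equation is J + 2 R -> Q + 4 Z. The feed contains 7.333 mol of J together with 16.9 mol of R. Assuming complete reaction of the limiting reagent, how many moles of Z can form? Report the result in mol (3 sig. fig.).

29.3 mol

n(J) = 7.333 mol
n(R) = 16.90 mol
n/ν → J: 7.333, R: 8.450; J is limiting.
n(Z) = (4/1) × 7.333 = 29.33 mol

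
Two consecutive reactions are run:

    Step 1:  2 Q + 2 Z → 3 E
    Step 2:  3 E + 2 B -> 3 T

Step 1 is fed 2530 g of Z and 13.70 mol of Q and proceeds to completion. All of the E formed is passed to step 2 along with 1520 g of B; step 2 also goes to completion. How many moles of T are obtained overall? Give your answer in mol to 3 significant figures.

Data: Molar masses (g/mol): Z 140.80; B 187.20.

Step 1:
n(Z) = 2530 / 140.80 = 17.97 mol
n(Q) = 13.70 mol
n/ν for Z = 17.97/2 = 8.985
n/ν for Q = 13.70/2 = 6.850
Smallest n/ν is Q → limiting reagent.
n(E) produced = (3/2) × 13.70 = 20.55 mol
Step 2:
n(E) available = 20.55 mol
n(B) = 1520 / 187.20 = 8.120 mol
n/ν for E = 20.55/3 = 6.850
n/ν for B = 8.120/2 = 4.060
Smallest n/ν is B → limiting reagent.
n(T) = (3/2) × 8.120 = 12.18 mol

12.2 mol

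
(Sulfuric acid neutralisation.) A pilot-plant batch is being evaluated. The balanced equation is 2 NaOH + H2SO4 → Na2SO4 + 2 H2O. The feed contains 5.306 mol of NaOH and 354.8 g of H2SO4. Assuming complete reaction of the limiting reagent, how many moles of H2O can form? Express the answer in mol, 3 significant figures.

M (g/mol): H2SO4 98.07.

n(NaOH) = 5.306 mol
n(H2SO4) = 354.8 / 98.07 = 3.618 mol
n/ν for NaOH = 5.306/2 = 2.653
n/ν for H2SO4 = 3.618/1 = 3.618
Smallest n/ν is NaOH → limiting reagent.
n(H2O) = (2/2) × 5.306 = 5.306 mol

5.31 mol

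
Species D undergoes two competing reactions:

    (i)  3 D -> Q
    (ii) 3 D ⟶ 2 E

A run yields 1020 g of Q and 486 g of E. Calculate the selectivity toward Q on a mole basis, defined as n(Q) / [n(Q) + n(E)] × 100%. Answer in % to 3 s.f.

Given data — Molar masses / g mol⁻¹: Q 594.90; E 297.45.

n(Q) = 1020 / 594.90 = 1.715 mol
n(E) = 486 / 297.45 = 1.634 mol
selectivity = 1.715/(1.715+1.634) × 100 = 51.21 %

51.2 %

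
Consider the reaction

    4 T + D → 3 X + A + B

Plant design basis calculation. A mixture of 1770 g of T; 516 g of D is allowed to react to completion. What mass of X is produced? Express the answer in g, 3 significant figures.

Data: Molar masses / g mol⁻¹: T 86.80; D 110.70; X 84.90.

n(T) = 1770 / 86.80 = 20.39 mol
n(D) = 516.0 / 110.70 = 4.661 mol
n/ν → T: 5.098, D: 4.661; D is limiting.
n(X) = (3/1) × 4.661 = 13.98 mol
mass = 13.98 × 84.90 = 1187 g

1190 g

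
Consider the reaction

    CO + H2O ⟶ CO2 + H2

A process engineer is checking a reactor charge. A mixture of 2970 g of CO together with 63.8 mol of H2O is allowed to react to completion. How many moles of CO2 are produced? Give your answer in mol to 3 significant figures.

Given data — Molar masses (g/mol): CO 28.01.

n(CO) = 2970 / 28.01 = 106.0 mol
n(H2O) = 63.80 mol
n/ν for CO = 106.0/1 = 106.0
n/ν for H2O = 63.80/1 = 63.80
Smallest n/ν is H2O → limiting reagent.
n(CO2) = (1/1) × 63.80 = 63.80 mol

63.8 mol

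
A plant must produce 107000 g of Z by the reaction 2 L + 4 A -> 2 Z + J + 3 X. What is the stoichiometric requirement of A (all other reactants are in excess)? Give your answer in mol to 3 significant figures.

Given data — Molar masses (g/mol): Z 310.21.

n(Z) = 107000 / 310.21 = 344.9 mol
n(A) = (4/2) × 344.9 = 689.8 mol

690 mol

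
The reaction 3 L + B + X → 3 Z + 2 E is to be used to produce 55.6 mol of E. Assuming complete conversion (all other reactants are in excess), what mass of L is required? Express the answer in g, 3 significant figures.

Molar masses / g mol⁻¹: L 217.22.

18100 g

n(E) = 55.60 mol
n(L) = (3/2) × 55.60 = 83.40 mol
mass = 83.40 × 217.22 = 18120 g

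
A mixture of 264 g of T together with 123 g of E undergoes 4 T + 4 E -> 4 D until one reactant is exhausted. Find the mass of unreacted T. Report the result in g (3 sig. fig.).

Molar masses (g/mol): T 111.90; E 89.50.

110 g

n(T) = 264.0 / 111.90 = 2.359 mol
n(E) = 123.0 / 89.50 = 1.374 mol
n/ν → T: 0.5898, E: 0.3435; E is limiting.
T consumed = (4/4) × 1.374 = 1.374 mol
T remaining = 2.359 − 1.374 = 0.9850 mol
mass = 0.9850 × 111.90 = 110.2 g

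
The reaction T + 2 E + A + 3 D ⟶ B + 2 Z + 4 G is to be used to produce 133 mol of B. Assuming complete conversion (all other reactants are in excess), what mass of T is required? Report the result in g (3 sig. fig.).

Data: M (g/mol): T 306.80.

40800 g

n(B) = 133.0 mol
n(T) = (1/1) × 133.0 = 133.0 mol
mass = 133.0 × 306.80 = 40800 g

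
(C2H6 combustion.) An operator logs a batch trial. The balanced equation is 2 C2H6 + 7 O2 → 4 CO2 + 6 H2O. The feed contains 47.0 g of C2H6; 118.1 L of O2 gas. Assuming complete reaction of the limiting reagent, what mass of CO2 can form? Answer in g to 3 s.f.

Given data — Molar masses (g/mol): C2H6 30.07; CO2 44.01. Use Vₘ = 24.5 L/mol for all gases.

n(C2H6) = 47.00 / 30.07 = 1.563 mol
n(O2) = 118.1 / 24.5 = 4.820 mol
n/ν → C2H6: 0.7815, O2: 0.6886; O2 is limiting.
n(CO2) = (4/7) × 4.820 = 2.754 mol
mass = 2.754 × 44.01 = 121.2 g

121 g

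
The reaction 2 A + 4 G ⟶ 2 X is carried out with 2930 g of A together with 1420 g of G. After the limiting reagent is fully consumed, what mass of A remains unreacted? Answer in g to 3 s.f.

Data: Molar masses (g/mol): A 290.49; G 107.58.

1010 g

n(A) = 2930 / 290.49 = 10.09 mol
n(G) = 1420 / 107.58 = 13.20 mol
n/ν for A = 10.09/2 = 5.045
n/ν for G = 13.20/4 = 3.300
Smallest n/ν is G → limiting reagent.
A consumed = (2/4) × 13.20 = 6.600 mol
A remaining = 10.09 − 6.600 = 3.490 mol
mass = 3.490 × 290.49 = 1014 g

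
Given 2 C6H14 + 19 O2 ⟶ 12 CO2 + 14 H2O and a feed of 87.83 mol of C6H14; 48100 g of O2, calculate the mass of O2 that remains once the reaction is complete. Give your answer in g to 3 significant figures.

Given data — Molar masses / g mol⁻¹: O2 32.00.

n(C6H14) = 87.83 mol
n(O2) = 48100 / 32.00 = 1503 mol
n/ν for C6H14 = 87.83/2 = 43.92
n/ν for O2 = 1503/19 = 79.11
Smallest n/ν is C6H14 → limiting reagent.
O2 consumed = (19/2) × 87.83 = 834.4 mol
O2 remaining = 1503 − 834.4 = 668.6 mol
mass = 668.6 × 32.00 = 21400 g

21400 g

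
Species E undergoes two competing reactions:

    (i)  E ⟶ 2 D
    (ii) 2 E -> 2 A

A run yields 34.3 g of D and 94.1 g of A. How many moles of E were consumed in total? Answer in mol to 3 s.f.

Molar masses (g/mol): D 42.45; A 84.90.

n(D) = 34.3 / 42.45 = 0.8080 mol
n(A) = 94.1 / 84.90 = 1.108 mol
n(E) via (i) = (1/2)×0.8080 = 0.4040 mol
n(E) via (ii) = (2/2)×1.108 = 1.108 mol
total n(E) = 0.4040 + 1.108 = 1.512 mol

1.51 mol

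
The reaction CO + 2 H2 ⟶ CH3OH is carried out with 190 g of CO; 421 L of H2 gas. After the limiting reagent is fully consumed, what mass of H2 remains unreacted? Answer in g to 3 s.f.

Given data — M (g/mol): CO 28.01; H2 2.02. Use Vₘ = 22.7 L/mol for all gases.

n(CO) = 190.0 / 28.01 = 6.783 mol
n(H2) = 421.0 / 22.7 = 18.55 mol
n/ν for CO = 6.783/1 = 6.783
n/ν for H2 = 18.55/2 = 9.275
Smallest n/ν is CO → limiting reagent.
H2 consumed = (2/1) × 6.783 = 13.57 mol
H2 remaining = 18.55 − 13.57 = 4.980 mol
mass = 4.980 × 2.02 = 10.06 g

10.1 g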